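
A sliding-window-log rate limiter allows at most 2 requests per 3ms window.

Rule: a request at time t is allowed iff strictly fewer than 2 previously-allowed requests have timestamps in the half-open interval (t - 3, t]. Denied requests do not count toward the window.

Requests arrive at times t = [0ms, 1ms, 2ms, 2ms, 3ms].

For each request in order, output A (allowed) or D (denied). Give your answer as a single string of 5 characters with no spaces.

Answer: AADDA

Derivation:
Tracking allowed requests in the window:
  req#1 t=0ms: ALLOW
  req#2 t=1ms: ALLOW
  req#3 t=2ms: DENY
  req#4 t=2ms: DENY
  req#5 t=3ms: ALLOW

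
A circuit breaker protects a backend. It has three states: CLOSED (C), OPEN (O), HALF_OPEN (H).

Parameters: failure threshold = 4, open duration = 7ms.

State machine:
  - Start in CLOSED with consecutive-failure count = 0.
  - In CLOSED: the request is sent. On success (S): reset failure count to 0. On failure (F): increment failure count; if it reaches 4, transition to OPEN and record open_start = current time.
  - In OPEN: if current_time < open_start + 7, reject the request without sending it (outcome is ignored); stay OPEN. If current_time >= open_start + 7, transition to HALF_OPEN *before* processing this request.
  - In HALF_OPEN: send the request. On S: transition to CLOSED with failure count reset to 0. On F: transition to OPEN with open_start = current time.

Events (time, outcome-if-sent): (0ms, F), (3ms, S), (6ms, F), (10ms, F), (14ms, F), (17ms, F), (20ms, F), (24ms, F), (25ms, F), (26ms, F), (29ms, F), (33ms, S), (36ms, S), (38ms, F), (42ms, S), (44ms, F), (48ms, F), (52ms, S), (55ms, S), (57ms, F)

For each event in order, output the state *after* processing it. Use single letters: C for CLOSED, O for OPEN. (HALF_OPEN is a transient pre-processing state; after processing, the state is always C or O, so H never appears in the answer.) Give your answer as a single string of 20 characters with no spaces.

State after each event:
  event#1 t=0ms outcome=F: state=CLOSED
  event#2 t=3ms outcome=S: state=CLOSED
  event#3 t=6ms outcome=F: state=CLOSED
  event#4 t=10ms outcome=F: state=CLOSED
  event#5 t=14ms outcome=F: state=CLOSED
  event#6 t=17ms outcome=F: state=OPEN
  event#7 t=20ms outcome=F: state=OPEN
  event#8 t=24ms outcome=F: state=OPEN
  event#9 t=25ms outcome=F: state=OPEN
  event#10 t=26ms outcome=F: state=OPEN
  event#11 t=29ms outcome=F: state=OPEN
  event#12 t=33ms outcome=S: state=CLOSED
  event#13 t=36ms outcome=S: state=CLOSED
  event#14 t=38ms outcome=F: state=CLOSED
  event#15 t=42ms outcome=S: state=CLOSED
  event#16 t=44ms outcome=F: state=CLOSED
  event#17 t=48ms outcome=F: state=CLOSED
  event#18 t=52ms outcome=S: state=CLOSED
  event#19 t=55ms outcome=S: state=CLOSED
  event#20 t=57ms outcome=F: state=CLOSED

Answer: CCCCCOOOOOOCCCCCCCCC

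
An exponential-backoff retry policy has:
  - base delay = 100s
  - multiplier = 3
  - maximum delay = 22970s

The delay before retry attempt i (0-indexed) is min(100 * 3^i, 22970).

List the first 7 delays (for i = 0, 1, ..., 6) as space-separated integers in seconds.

Computing each delay:
  i=0: min(100*3^0, 22970) = 100
  i=1: min(100*3^1, 22970) = 300
  i=2: min(100*3^2, 22970) = 900
  i=3: min(100*3^3, 22970) = 2700
  i=4: min(100*3^4, 22970) = 8100
  i=5: min(100*3^5, 22970) = 22970
  i=6: min(100*3^6, 22970) = 22970

Answer: 100 300 900 2700 8100 22970 22970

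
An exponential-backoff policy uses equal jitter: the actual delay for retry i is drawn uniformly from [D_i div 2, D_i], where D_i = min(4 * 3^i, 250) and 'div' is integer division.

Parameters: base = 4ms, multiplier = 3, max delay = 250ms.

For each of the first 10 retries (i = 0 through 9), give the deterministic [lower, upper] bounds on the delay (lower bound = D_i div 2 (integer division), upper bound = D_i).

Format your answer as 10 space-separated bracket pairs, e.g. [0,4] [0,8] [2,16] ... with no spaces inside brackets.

Computing bounds per retry:
  i=0: D_i=min(4*3^0,250)=4, bounds=[2,4]
  i=1: D_i=min(4*3^1,250)=12, bounds=[6,12]
  i=2: D_i=min(4*3^2,250)=36, bounds=[18,36]
  i=3: D_i=min(4*3^3,250)=108, bounds=[54,108]
  i=4: D_i=min(4*3^4,250)=250, bounds=[125,250]
  i=5: D_i=min(4*3^5,250)=250, bounds=[125,250]
  i=6: D_i=min(4*3^6,250)=250, bounds=[125,250]
  i=7: D_i=min(4*3^7,250)=250, bounds=[125,250]
  i=8: D_i=min(4*3^8,250)=250, bounds=[125,250]
  i=9: D_i=min(4*3^9,250)=250, bounds=[125,250]

Answer: [2,4] [6,12] [18,36] [54,108] [125,250] [125,250] [125,250] [125,250] [125,250] [125,250]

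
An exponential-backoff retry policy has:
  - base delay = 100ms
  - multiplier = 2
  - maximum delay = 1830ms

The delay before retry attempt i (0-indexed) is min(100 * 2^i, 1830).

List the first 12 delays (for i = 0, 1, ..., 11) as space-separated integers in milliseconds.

Computing each delay:
  i=0: min(100*2^0, 1830) = 100
  i=1: min(100*2^1, 1830) = 200
  i=2: min(100*2^2, 1830) = 400
  i=3: min(100*2^3, 1830) = 800
  i=4: min(100*2^4, 1830) = 1600
  i=5: min(100*2^5, 1830) = 1830
  i=6: min(100*2^6, 1830) = 1830
  i=7: min(100*2^7, 1830) = 1830
  i=8: min(100*2^8, 1830) = 1830
  i=9: min(100*2^9, 1830) = 1830
  i=10: min(100*2^10, 1830) = 1830
  i=11: min(100*2^11, 1830) = 1830

Answer: 100 200 400 800 1600 1830 1830 1830 1830 1830 1830 1830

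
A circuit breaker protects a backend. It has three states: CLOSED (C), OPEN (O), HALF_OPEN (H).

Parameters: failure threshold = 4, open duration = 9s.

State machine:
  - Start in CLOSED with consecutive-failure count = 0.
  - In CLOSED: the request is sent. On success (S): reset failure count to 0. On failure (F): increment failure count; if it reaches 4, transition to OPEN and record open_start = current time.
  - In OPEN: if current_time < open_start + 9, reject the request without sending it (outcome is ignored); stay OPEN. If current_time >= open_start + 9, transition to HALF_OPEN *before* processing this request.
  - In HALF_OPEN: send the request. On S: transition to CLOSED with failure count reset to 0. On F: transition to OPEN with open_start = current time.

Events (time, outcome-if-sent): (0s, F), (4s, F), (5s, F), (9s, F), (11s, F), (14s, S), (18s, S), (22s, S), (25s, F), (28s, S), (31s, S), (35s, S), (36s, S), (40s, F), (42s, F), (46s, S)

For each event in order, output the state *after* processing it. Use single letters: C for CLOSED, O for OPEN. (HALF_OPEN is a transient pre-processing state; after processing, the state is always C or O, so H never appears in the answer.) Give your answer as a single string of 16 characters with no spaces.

State after each event:
  event#1 t=0s outcome=F: state=CLOSED
  event#2 t=4s outcome=F: state=CLOSED
  event#3 t=5s outcome=F: state=CLOSED
  event#4 t=9s outcome=F: state=OPEN
  event#5 t=11s outcome=F: state=OPEN
  event#6 t=14s outcome=S: state=OPEN
  event#7 t=18s outcome=S: state=CLOSED
  event#8 t=22s outcome=S: state=CLOSED
  event#9 t=25s outcome=F: state=CLOSED
  event#10 t=28s outcome=S: state=CLOSED
  event#11 t=31s outcome=S: state=CLOSED
  event#12 t=35s outcome=S: state=CLOSED
  event#13 t=36s outcome=S: state=CLOSED
  event#14 t=40s outcome=F: state=CLOSED
  event#15 t=42s outcome=F: state=CLOSED
  event#16 t=46s outcome=S: state=CLOSED

Answer: CCCOOOCCCCCCCCCC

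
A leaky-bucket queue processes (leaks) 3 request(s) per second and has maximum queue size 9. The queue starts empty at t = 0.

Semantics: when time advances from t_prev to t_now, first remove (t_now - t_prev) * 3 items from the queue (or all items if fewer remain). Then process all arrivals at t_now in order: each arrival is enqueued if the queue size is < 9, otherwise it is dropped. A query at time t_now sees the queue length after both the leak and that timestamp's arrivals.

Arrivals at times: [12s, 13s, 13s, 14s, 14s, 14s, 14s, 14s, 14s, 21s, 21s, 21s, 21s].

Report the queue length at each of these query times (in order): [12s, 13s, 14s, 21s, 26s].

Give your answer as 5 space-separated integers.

Queue lengths at query times:
  query t=12s: backlog = 1
  query t=13s: backlog = 2
  query t=14s: backlog = 6
  query t=21s: backlog = 4
  query t=26s: backlog = 0

Answer: 1 2 6 4 0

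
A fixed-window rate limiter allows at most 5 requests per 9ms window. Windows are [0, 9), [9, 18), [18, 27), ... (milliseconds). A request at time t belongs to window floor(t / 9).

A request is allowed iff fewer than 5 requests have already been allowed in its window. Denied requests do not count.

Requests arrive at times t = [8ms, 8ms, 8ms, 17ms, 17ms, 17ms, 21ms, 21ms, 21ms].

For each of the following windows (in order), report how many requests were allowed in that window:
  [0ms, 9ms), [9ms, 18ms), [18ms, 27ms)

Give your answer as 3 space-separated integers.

Answer: 3 3 3

Derivation:
Processing requests:
  req#1 t=8ms (window 0): ALLOW
  req#2 t=8ms (window 0): ALLOW
  req#3 t=8ms (window 0): ALLOW
  req#4 t=17ms (window 1): ALLOW
  req#5 t=17ms (window 1): ALLOW
  req#6 t=17ms (window 1): ALLOW
  req#7 t=21ms (window 2): ALLOW
  req#8 t=21ms (window 2): ALLOW
  req#9 t=21ms (window 2): ALLOW

Allowed counts by window: 3 3 3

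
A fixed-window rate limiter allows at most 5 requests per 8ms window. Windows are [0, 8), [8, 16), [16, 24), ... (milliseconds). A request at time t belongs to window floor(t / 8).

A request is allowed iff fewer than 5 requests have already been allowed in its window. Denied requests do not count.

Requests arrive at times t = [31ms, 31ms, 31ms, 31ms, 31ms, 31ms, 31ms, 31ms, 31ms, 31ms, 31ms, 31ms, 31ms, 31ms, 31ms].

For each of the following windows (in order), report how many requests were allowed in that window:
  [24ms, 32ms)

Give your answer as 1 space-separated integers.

Processing requests:
  req#1 t=31ms (window 3): ALLOW
  req#2 t=31ms (window 3): ALLOW
  req#3 t=31ms (window 3): ALLOW
  req#4 t=31ms (window 3): ALLOW
  req#5 t=31ms (window 3): ALLOW
  req#6 t=31ms (window 3): DENY
  req#7 t=31ms (window 3): DENY
  req#8 t=31ms (window 3): DENY
  req#9 t=31ms (window 3): DENY
  req#10 t=31ms (window 3): DENY
  req#11 t=31ms (window 3): DENY
  req#12 t=31ms (window 3): DENY
  req#13 t=31ms (window 3): DENY
  req#14 t=31ms (window 3): DENY
  req#15 t=31ms (window 3): DENY

Allowed counts by window: 5

Answer: 5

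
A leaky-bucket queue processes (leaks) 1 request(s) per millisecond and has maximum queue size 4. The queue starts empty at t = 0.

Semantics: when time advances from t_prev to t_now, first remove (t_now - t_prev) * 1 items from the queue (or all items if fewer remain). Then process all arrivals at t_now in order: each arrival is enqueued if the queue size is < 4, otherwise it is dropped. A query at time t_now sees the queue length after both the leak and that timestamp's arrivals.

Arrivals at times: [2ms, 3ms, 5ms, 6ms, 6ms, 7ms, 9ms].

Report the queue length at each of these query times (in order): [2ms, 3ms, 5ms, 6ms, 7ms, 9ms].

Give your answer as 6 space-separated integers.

Answer: 1 1 1 2 2 1

Derivation:
Queue lengths at query times:
  query t=2ms: backlog = 1
  query t=3ms: backlog = 1
  query t=5ms: backlog = 1
  query t=6ms: backlog = 2
  query t=7ms: backlog = 2
  query t=9ms: backlog = 1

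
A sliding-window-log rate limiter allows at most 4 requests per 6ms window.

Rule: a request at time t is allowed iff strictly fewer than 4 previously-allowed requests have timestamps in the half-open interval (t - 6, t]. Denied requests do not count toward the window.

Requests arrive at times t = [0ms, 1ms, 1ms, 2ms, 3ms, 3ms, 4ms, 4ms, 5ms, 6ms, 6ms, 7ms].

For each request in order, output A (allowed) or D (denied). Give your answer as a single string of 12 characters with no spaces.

Answer: AAAADDDDDADA

Derivation:
Tracking allowed requests in the window:
  req#1 t=0ms: ALLOW
  req#2 t=1ms: ALLOW
  req#3 t=1ms: ALLOW
  req#4 t=2ms: ALLOW
  req#5 t=3ms: DENY
  req#6 t=3ms: DENY
  req#7 t=4ms: DENY
  req#8 t=4ms: DENY
  req#9 t=5ms: DENY
  req#10 t=6ms: ALLOW
  req#11 t=6ms: DENY
  req#12 t=7ms: ALLOW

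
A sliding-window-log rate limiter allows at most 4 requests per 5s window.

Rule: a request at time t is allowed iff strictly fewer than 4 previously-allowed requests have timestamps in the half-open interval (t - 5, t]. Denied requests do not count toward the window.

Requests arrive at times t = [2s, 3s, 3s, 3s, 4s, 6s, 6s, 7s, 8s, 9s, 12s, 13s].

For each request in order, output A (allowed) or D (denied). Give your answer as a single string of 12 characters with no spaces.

Tracking allowed requests in the window:
  req#1 t=2s: ALLOW
  req#2 t=3s: ALLOW
  req#3 t=3s: ALLOW
  req#4 t=3s: ALLOW
  req#5 t=4s: DENY
  req#6 t=6s: DENY
  req#7 t=6s: DENY
  req#8 t=7s: ALLOW
  req#9 t=8s: ALLOW
  req#10 t=9s: ALLOW
  req#11 t=12s: ALLOW
  req#12 t=13s: ALLOW

Answer: AAAADDDAAAAA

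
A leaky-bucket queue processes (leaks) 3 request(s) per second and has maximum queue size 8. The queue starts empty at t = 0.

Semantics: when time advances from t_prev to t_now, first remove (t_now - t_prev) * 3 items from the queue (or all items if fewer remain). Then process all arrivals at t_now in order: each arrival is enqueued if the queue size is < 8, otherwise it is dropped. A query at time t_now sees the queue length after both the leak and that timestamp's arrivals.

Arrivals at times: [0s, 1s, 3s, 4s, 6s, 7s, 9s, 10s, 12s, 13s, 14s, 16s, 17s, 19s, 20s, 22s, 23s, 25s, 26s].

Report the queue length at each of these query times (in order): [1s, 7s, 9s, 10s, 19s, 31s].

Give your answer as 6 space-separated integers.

Queue lengths at query times:
  query t=1s: backlog = 1
  query t=7s: backlog = 1
  query t=9s: backlog = 1
  query t=10s: backlog = 1
  query t=19s: backlog = 1
  query t=31s: backlog = 0

Answer: 1 1 1 1 1 0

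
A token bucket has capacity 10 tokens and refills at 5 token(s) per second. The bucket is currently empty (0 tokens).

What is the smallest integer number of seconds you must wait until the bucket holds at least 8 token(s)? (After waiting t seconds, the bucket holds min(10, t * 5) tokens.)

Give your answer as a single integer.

Need t * 5 >= 8, so t >= 8/5.
Smallest integer t = ceil(8/5) = 2.

Answer: 2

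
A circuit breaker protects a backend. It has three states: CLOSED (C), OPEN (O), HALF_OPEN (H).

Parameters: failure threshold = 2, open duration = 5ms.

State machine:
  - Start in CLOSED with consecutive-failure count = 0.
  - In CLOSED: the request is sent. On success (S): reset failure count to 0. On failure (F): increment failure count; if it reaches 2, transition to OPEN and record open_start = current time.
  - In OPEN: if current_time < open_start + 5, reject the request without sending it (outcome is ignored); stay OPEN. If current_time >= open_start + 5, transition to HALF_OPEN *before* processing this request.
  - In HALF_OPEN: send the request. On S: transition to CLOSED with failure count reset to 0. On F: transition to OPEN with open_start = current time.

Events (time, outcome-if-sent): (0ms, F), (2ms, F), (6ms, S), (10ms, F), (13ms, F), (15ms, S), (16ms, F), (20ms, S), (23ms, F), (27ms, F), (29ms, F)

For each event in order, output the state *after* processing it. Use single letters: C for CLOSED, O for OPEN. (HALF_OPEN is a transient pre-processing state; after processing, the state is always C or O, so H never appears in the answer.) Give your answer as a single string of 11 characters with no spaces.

Answer: COOOOCCCCOO

Derivation:
State after each event:
  event#1 t=0ms outcome=F: state=CLOSED
  event#2 t=2ms outcome=F: state=OPEN
  event#3 t=6ms outcome=S: state=OPEN
  event#4 t=10ms outcome=F: state=OPEN
  event#5 t=13ms outcome=F: state=OPEN
  event#6 t=15ms outcome=S: state=CLOSED
  event#7 t=16ms outcome=F: state=CLOSED
  event#8 t=20ms outcome=S: state=CLOSED
  event#9 t=23ms outcome=F: state=CLOSED
  event#10 t=27ms outcome=F: state=OPEN
  event#11 t=29ms outcome=F: state=OPEN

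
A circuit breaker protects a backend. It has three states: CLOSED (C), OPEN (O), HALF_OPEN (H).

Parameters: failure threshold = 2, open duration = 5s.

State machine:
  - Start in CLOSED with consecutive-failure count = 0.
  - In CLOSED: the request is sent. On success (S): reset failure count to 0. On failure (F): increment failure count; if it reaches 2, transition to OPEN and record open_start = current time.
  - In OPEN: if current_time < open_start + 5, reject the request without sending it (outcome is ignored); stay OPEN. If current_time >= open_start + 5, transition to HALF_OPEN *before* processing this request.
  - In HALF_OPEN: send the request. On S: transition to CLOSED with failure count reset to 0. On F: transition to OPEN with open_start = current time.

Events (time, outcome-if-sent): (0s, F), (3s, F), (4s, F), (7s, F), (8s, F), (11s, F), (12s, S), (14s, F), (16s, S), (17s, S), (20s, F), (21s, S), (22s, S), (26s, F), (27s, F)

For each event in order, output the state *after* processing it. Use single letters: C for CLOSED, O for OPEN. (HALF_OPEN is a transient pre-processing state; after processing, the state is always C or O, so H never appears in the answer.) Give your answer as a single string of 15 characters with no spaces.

Answer: COOOOOOOOOOOOOO

Derivation:
State after each event:
  event#1 t=0s outcome=F: state=CLOSED
  event#2 t=3s outcome=F: state=OPEN
  event#3 t=4s outcome=F: state=OPEN
  event#4 t=7s outcome=F: state=OPEN
  event#5 t=8s outcome=F: state=OPEN
  event#6 t=11s outcome=F: state=OPEN
  event#7 t=12s outcome=S: state=OPEN
  event#8 t=14s outcome=F: state=OPEN
  event#9 t=16s outcome=S: state=OPEN
  event#10 t=17s outcome=S: state=OPEN
  event#11 t=20s outcome=F: state=OPEN
  event#12 t=21s outcome=S: state=OPEN
  event#13 t=22s outcome=S: state=OPEN
  event#14 t=26s outcome=F: state=OPEN
  event#15 t=27s outcome=F: state=OPEN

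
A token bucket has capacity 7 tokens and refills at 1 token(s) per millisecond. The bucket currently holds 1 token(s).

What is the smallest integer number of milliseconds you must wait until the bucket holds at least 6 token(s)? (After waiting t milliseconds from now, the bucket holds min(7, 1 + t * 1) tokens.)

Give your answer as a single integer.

Answer: 5

Derivation:
Need 1 + t * 1 >= 6, so t >= 5/1.
Smallest integer t = ceil(5/1) = 5.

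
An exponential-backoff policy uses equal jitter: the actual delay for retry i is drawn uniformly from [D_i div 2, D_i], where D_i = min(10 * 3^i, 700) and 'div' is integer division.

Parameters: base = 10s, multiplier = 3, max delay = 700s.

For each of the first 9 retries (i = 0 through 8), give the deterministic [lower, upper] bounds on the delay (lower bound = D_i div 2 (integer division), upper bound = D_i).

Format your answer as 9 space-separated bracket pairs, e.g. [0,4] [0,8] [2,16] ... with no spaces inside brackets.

Computing bounds per retry:
  i=0: D_i=min(10*3^0,700)=10, bounds=[5,10]
  i=1: D_i=min(10*3^1,700)=30, bounds=[15,30]
  i=2: D_i=min(10*3^2,700)=90, bounds=[45,90]
  i=3: D_i=min(10*3^3,700)=270, bounds=[135,270]
  i=4: D_i=min(10*3^4,700)=700, bounds=[350,700]
  i=5: D_i=min(10*3^5,700)=700, bounds=[350,700]
  i=6: D_i=min(10*3^6,700)=700, bounds=[350,700]
  i=7: D_i=min(10*3^7,700)=700, bounds=[350,700]
  i=8: D_i=min(10*3^8,700)=700, bounds=[350,700]

Answer: [5,10] [15,30] [45,90] [135,270] [350,700] [350,700] [350,700] [350,700] [350,700]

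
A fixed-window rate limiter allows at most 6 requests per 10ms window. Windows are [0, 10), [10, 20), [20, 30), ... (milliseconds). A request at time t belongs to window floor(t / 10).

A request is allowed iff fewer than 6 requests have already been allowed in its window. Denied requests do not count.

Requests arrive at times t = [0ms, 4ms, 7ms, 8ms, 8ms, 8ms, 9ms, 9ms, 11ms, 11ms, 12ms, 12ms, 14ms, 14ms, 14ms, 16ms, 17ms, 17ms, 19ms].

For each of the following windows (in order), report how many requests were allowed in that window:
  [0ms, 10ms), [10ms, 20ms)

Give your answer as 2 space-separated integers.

Processing requests:
  req#1 t=0ms (window 0): ALLOW
  req#2 t=4ms (window 0): ALLOW
  req#3 t=7ms (window 0): ALLOW
  req#4 t=8ms (window 0): ALLOW
  req#5 t=8ms (window 0): ALLOW
  req#6 t=8ms (window 0): ALLOW
  req#7 t=9ms (window 0): DENY
  req#8 t=9ms (window 0): DENY
  req#9 t=11ms (window 1): ALLOW
  req#10 t=11ms (window 1): ALLOW
  req#11 t=12ms (window 1): ALLOW
  req#12 t=12ms (window 1): ALLOW
  req#13 t=14ms (window 1): ALLOW
  req#14 t=14ms (window 1): ALLOW
  req#15 t=14ms (window 1): DENY
  req#16 t=16ms (window 1): DENY
  req#17 t=17ms (window 1): DENY
  req#18 t=17ms (window 1): DENY
  req#19 t=19ms (window 1): DENY

Allowed counts by window: 6 6

Answer: 6 6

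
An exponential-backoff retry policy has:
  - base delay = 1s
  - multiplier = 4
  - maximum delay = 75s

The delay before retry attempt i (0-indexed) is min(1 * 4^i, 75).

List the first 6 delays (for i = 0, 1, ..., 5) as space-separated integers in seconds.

Answer: 1 4 16 64 75 75

Derivation:
Computing each delay:
  i=0: min(1*4^0, 75) = 1
  i=1: min(1*4^1, 75) = 4
  i=2: min(1*4^2, 75) = 16
  i=3: min(1*4^3, 75) = 64
  i=4: min(1*4^4, 75) = 75
  i=5: min(1*4^5, 75) = 75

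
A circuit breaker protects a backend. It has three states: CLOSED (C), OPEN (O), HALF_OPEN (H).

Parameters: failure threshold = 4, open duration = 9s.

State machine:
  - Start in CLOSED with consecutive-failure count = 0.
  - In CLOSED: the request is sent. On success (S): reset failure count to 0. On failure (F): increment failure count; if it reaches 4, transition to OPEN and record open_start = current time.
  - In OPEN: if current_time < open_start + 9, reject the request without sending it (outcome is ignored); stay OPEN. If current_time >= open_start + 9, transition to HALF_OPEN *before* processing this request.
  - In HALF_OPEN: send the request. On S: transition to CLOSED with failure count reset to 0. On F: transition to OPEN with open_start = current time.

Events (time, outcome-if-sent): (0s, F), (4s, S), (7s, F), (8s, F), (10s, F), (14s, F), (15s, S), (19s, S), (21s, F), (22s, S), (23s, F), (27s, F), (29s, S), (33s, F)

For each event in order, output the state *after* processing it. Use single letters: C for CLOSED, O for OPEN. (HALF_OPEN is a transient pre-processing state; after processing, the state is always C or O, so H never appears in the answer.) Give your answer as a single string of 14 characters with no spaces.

Answer: CCCCCOOOOOOOOO

Derivation:
State after each event:
  event#1 t=0s outcome=F: state=CLOSED
  event#2 t=4s outcome=S: state=CLOSED
  event#3 t=7s outcome=F: state=CLOSED
  event#4 t=8s outcome=F: state=CLOSED
  event#5 t=10s outcome=F: state=CLOSED
  event#6 t=14s outcome=F: state=OPEN
  event#7 t=15s outcome=S: state=OPEN
  event#8 t=19s outcome=S: state=OPEN
  event#9 t=21s outcome=F: state=OPEN
  event#10 t=22s outcome=S: state=OPEN
  event#11 t=23s outcome=F: state=OPEN
  event#12 t=27s outcome=F: state=OPEN
  event#13 t=29s outcome=S: state=OPEN
  event#14 t=33s outcome=F: state=OPEN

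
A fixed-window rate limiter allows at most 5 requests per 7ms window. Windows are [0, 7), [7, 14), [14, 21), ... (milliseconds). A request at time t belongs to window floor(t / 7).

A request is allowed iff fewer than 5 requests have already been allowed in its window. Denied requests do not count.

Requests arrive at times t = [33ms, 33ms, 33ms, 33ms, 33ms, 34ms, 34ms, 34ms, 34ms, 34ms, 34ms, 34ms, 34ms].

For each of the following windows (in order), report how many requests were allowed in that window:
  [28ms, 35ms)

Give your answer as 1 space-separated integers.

Answer: 5

Derivation:
Processing requests:
  req#1 t=33ms (window 4): ALLOW
  req#2 t=33ms (window 4): ALLOW
  req#3 t=33ms (window 4): ALLOW
  req#4 t=33ms (window 4): ALLOW
  req#5 t=33ms (window 4): ALLOW
  req#6 t=34ms (window 4): DENY
  req#7 t=34ms (window 4): DENY
  req#8 t=34ms (window 4): DENY
  req#9 t=34ms (window 4): DENY
  req#10 t=34ms (window 4): DENY
  req#11 t=34ms (window 4): DENY
  req#12 t=34ms (window 4): DENY
  req#13 t=34ms (window 4): DENY

Allowed counts by window: 5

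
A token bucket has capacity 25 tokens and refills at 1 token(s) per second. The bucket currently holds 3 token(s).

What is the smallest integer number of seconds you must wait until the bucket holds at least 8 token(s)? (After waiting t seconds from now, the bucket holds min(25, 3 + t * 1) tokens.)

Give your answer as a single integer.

Answer: 5

Derivation:
Need 3 + t * 1 >= 8, so t >= 5/1.
Smallest integer t = ceil(5/1) = 5.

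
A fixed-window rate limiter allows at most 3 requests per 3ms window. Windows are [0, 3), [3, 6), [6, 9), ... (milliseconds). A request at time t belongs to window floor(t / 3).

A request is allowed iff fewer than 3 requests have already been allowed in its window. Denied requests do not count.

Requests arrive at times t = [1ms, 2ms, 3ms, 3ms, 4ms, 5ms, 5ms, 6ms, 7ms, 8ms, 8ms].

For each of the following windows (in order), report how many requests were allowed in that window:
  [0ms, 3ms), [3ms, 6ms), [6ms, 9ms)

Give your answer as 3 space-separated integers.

Processing requests:
  req#1 t=1ms (window 0): ALLOW
  req#2 t=2ms (window 0): ALLOW
  req#3 t=3ms (window 1): ALLOW
  req#4 t=3ms (window 1): ALLOW
  req#5 t=4ms (window 1): ALLOW
  req#6 t=5ms (window 1): DENY
  req#7 t=5ms (window 1): DENY
  req#8 t=6ms (window 2): ALLOW
  req#9 t=7ms (window 2): ALLOW
  req#10 t=8ms (window 2): ALLOW
  req#11 t=8ms (window 2): DENY

Allowed counts by window: 2 3 3

Answer: 2 3 3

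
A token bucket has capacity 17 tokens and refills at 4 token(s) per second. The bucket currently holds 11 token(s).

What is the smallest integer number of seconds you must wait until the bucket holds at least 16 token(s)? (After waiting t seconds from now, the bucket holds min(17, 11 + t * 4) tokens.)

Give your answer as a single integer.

Answer: 2

Derivation:
Need 11 + t * 4 >= 16, so t >= 5/4.
Smallest integer t = ceil(5/4) = 2.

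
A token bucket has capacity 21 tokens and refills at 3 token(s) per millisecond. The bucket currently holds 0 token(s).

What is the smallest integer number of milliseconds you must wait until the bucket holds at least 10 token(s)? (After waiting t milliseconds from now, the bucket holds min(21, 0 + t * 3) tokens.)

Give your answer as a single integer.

Answer: 4

Derivation:
Need 0 + t * 3 >= 10, so t >= 10/3.
Smallest integer t = ceil(10/3) = 4.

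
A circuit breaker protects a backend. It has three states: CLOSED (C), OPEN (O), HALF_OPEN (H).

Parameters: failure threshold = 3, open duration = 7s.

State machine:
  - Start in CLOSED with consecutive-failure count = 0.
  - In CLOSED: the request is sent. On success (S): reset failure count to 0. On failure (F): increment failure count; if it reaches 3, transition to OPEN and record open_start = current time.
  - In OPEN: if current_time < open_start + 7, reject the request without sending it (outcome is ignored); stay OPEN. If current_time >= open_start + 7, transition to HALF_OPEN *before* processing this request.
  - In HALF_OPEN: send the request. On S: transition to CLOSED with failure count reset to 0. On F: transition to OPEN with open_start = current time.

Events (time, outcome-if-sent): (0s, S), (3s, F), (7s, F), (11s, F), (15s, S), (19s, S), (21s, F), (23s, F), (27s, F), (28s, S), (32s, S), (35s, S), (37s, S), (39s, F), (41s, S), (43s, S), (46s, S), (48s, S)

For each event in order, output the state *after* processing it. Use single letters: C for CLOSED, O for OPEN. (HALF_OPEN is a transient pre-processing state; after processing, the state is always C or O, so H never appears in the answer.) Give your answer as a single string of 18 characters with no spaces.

Answer: CCCOOCCCOOOCCCCCCC

Derivation:
State after each event:
  event#1 t=0s outcome=S: state=CLOSED
  event#2 t=3s outcome=F: state=CLOSED
  event#3 t=7s outcome=F: state=CLOSED
  event#4 t=11s outcome=F: state=OPEN
  event#5 t=15s outcome=S: state=OPEN
  event#6 t=19s outcome=S: state=CLOSED
  event#7 t=21s outcome=F: state=CLOSED
  event#8 t=23s outcome=F: state=CLOSED
  event#9 t=27s outcome=F: state=OPEN
  event#10 t=28s outcome=S: state=OPEN
  event#11 t=32s outcome=S: state=OPEN
  event#12 t=35s outcome=S: state=CLOSED
  event#13 t=37s outcome=S: state=CLOSED
  event#14 t=39s outcome=F: state=CLOSED
  event#15 t=41s outcome=S: state=CLOSED
  event#16 t=43s outcome=S: state=CLOSED
  event#17 t=46s outcome=S: state=CLOSED
  event#18 t=48s outcome=S: state=CLOSED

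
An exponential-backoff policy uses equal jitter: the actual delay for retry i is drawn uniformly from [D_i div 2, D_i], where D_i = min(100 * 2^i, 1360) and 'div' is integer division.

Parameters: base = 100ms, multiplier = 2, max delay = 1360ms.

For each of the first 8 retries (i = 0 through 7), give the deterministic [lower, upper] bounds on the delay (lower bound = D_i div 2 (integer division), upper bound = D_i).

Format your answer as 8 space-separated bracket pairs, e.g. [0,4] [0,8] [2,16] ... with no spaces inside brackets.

Computing bounds per retry:
  i=0: D_i=min(100*2^0,1360)=100, bounds=[50,100]
  i=1: D_i=min(100*2^1,1360)=200, bounds=[100,200]
  i=2: D_i=min(100*2^2,1360)=400, bounds=[200,400]
  i=3: D_i=min(100*2^3,1360)=800, bounds=[400,800]
  i=4: D_i=min(100*2^4,1360)=1360, bounds=[680,1360]
  i=5: D_i=min(100*2^5,1360)=1360, bounds=[680,1360]
  i=6: D_i=min(100*2^6,1360)=1360, bounds=[680,1360]
  i=7: D_i=min(100*2^7,1360)=1360, bounds=[680,1360]

Answer: [50,100] [100,200] [200,400] [400,800] [680,1360] [680,1360] [680,1360] [680,1360]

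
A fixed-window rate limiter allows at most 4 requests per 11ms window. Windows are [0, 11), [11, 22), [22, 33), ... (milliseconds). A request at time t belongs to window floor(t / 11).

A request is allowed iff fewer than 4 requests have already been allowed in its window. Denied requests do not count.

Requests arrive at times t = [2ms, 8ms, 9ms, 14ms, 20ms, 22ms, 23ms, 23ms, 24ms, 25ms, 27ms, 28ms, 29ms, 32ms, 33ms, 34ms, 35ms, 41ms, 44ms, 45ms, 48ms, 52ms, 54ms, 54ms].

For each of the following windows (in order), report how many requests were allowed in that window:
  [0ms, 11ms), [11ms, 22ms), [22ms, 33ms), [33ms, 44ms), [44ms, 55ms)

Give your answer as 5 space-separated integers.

Processing requests:
  req#1 t=2ms (window 0): ALLOW
  req#2 t=8ms (window 0): ALLOW
  req#3 t=9ms (window 0): ALLOW
  req#4 t=14ms (window 1): ALLOW
  req#5 t=20ms (window 1): ALLOW
  req#6 t=22ms (window 2): ALLOW
  req#7 t=23ms (window 2): ALLOW
  req#8 t=23ms (window 2): ALLOW
  req#9 t=24ms (window 2): ALLOW
  req#10 t=25ms (window 2): DENY
  req#11 t=27ms (window 2): DENY
  req#12 t=28ms (window 2): DENY
  req#13 t=29ms (window 2): DENY
  req#14 t=32ms (window 2): DENY
  req#15 t=33ms (window 3): ALLOW
  req#16 t=34ms (window 3): ALLOW
  req#17 t=35ms (window 3): ALLOW
  req#18 t=41ms (window 3): ALLOW
  req#19 t=44ms (window 4): ALLOW
  req#20 t=45ms (window 4): ALLOW
  req#21 t=48ms (window 4): ALLOW
  req#22 t=52ms (window 4): ALLOW
  req#23 t=54ms (window 4): DENY
  req#24 t=54ms (window 4): DENY

Allowed counts by window: 3 2 4 4 4

Answer: 3 2 4 4 4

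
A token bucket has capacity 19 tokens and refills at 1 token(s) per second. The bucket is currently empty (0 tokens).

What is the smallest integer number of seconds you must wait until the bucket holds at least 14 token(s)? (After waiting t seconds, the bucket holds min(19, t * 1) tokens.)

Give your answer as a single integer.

Answer: 14

Derivation:
Need t * 1 >= 14, so t >= 14/1.
Smallest integer t = ceil(14/1) = 14.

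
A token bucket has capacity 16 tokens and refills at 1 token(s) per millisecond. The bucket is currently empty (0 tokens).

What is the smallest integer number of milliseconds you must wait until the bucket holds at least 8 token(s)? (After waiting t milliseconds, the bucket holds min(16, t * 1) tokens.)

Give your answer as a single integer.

Answer: 8

Derivation:
Need t * 1 >= 8, so t >= 8/1.
Smallest integer t = ceil(8/1) = 8.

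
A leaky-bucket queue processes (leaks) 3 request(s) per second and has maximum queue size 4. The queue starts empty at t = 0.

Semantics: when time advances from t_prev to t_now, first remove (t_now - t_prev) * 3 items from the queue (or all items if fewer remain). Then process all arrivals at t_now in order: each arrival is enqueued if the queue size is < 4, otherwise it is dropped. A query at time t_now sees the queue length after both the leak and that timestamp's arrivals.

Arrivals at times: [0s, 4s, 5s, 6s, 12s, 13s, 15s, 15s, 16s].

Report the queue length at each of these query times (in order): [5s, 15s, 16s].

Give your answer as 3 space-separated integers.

Queue lengths at query times:
  query t=5s: backlog = 1
  query t=15s: backlog = 2
  query t=16s: backlog = 1

Answer: 1 2 1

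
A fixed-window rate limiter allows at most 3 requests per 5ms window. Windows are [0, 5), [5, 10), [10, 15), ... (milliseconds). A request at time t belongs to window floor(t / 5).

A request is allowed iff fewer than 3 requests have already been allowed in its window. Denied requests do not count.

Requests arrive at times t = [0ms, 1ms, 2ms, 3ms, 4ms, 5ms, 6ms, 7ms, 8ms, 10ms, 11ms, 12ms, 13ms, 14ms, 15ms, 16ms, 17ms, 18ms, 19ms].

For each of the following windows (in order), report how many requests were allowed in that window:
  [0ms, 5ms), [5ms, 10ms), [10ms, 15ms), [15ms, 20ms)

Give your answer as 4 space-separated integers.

Processing requests:
  req#1 t=0ms (window 0): ALLOW
  req#2 t=1ms (window 0): ALLOW
  req#3 t=2ms (window 0): ALLOW
  req#4 t=3ms (window 0): DENY
  req#5 t=4ms (window 0): DENY
  req#6 t=5ms (window 1): ALLOW
  req#7 t=6ms (window 1): ALLOW
  req#8 t=7ms (window 1): ALLOW
  req#9 t=8ms (window 1): DENY
  req#10 t=10ms (window 2): ALLOW
  req#11 t=11ms (window 2): ALLOW
  req#12 t=12ms (window 2): ALLOW
  req#13 t=13ms (window 2): DENY
  req#14 t=14ms (window 2): DENY
  req#15 t=15ms (window 3): ALLOW
  req#16 t=16ms (window 3): ALLOW
  req#17 t=17ms (window 3): ALLOW
  req#18 t=18ms (window 3): DENY
  req#19 t=19ms (window 3): DENY

Allowed counts by window: 3 3 3 3

Answer: 3 3 3 3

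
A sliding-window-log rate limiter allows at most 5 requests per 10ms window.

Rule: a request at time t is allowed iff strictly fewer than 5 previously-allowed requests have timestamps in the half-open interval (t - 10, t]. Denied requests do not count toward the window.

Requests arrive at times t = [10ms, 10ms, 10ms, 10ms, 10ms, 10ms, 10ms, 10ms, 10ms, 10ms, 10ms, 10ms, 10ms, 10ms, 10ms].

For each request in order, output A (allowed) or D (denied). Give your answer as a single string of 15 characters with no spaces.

Tracking allowed requests in the window:
  req#1 t=10ms: ALLOW
  req#2 t=10ms: ALLOW
  req#3 t=10ms: ALLOW
  req#4 t=10ms: ALLOW
  req#5 t=10ms: ALLOW
  req#6 t=10ms: DENY
  req#7 t=10ms: DENY
  req#8 t=10ms: DENY
  req#9 t=10ms: DENY
  req#10 t=10ms: DENY
  req#11 t=10ms: DENY
  req#12 t=10ms: DENY
  req#13 t=10ms: DENY
  req#14 t=10ms: DENY
  req#15 t=10ms: DENY

Answer: AAAAADDDDDDDDDD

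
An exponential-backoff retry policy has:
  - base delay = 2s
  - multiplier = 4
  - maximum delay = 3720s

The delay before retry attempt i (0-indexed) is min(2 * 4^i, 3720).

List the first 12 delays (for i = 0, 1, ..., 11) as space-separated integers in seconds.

Computing each delay:
  i=0: min(2*4^0, 3720) = 2
  i=1: min(2*4^1, 3720) = 8
  i=2: min(2*4^2, 3720) = 32
  i=3: min(2*4^3, 3720) = 128
  i=4: min(2*4^4, 3720) = 512
  i=5: min(2*4^5, 3720) = 2048
  i=6: min(2*4^6, 3720) = 3720
  i=7: min(2*4^7, 3720) = 3720
  i=8: min(2*4^8, 3720) = 3720
  i=9: min(2*4^9, 3720) = 3720
  i=10: min(2*4^10, 3720) = 3720
  i=11: min(2*4^11, 3720) = 3720

Answer: 2 8 32 128 512 2048 3720 3720 3720 3720 3720 3720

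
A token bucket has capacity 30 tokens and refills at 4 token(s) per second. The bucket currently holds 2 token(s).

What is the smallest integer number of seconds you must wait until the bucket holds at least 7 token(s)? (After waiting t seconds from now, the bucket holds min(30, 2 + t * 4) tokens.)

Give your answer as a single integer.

Need 2 + t * 4 >= 7, so t >= 5/4.
Smallest integer t = ceil(5/4) = 2.

Answer: 2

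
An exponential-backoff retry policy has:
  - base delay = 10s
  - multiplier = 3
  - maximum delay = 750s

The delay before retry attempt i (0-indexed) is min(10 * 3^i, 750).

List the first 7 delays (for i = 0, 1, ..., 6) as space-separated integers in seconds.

Computing each delay:
  i=0: min(10*3^0, 750) = 10
  i=1: min(10*3^1, 750) = 30
  i=2: min(10*3^2, 750) = 90
  i=3: min(10*3^3, 750) = 270
  i=4: min(10*3^4, 750) = 750
  i=5: min(10*3^5, 750) = 750
  i=6: min(10*3^6, 750) = 750

Answer: 10 30 90 270 750 750 750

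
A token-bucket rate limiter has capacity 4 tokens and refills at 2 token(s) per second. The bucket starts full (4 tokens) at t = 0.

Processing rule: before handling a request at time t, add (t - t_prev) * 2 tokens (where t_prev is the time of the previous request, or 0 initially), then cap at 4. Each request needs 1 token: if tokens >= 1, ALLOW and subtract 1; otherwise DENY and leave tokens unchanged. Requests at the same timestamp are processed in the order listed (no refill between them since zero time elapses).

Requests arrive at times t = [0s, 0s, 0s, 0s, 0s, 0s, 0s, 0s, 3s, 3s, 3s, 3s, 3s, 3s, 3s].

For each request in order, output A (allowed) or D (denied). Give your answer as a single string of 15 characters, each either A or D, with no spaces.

Simulating step by step:
  req#1 t=0s: ALLOW
  req#2 t=0s: ALLOW
  req#3 t=0s: ALLOW
  req#4 t=0s: ALLOW
  req#5 t=0s: DENY
  req#6 t=0s: DENY
  req#7 t=0s: DENY
  req#8 t=0s: DENY
  req#9 t=3s: ALLOW
  req#10 t=3s: ALLOW
  req#11 t=3s: ALLOW
  req#12 t=3s: ALLOW
  req#13 t=3s: DENY
  req#14 t=3s: DENY
  req#15 t=3s: DENY

Answer: AAAADDDDAAAADDD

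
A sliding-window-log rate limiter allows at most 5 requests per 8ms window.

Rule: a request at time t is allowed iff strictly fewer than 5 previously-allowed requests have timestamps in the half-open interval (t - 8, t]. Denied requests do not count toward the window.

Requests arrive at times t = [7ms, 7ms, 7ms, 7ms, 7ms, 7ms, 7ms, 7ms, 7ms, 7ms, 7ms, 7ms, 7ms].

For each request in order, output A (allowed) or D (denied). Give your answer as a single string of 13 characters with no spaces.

Tracking allowed requests in the window:
  req#1 t=7ms: ALLOW
  req#2 t=7ms: ALLOW
  req#3 t=7ms: ALLOW
  req#4 t=7ms: ALLOW
  req#5 t=7ms: ALLOW
  req#6 t=7ms: DENY
  req#7 t=7ms: DENY
  req#8 t=7ms: DENY
  req#9 t=7ms: DENY
  req#10 t=7ms: DENY
  req#11 t=7ms: DENY
  req#12 t=7ms: DENY
  req#13 t=7ms: DENY

Answer: AAAAADDDDDDDD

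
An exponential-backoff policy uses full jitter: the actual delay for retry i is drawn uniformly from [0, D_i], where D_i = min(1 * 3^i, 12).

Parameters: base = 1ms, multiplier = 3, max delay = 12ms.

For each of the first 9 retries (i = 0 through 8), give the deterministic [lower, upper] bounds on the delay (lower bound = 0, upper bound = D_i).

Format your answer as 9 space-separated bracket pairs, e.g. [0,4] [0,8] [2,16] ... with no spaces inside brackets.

Answer: [0,1] [0,3] [0,9] [0,12] [0,12] [0,12] [0,12] [0,12] [0,12]

Derivation:
Computing bounds per retry:
  i=0: D_i=min(1*3^0,12)=1, bounds=[0,1]
  i=1: D_i=min(1*3^1,12)=3, bounds=[0,3]
  i=2: D_i=min(1*3^2,12)=9, bounds=[0,9]
  i=3: D_i=min(1*3^3,12)=12, bounds=[0,12]
  i=4: D_i=min(1*3^4,12)=12, bounds=[0,12]
  i=5: D_i=min(1*3^5,12)=12, bounds=[0,12]
  i=6: D_i=min(1*3^6,12)=12, bounds=[0,12]
  i=7: D_i=min(1*3^7,12)=12, bounds=[0,12]
  i=8: D_i=min(1*3^8,12)=12, bounds=[0,12]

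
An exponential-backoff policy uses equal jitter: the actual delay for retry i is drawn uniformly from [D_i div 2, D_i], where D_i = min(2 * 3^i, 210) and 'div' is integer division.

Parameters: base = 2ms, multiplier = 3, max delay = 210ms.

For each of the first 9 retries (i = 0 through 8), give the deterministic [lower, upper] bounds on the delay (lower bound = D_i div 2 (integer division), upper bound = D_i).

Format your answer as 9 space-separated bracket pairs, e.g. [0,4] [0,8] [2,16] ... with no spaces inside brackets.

Answer: [1,2] [3,6] [9,18] [27,54] [81,162] [105,210] [105,210] [105,210] [105,210]

Derivation:
Computing bounds per retry:
  i=0: D_i=min(2*3^0,210)=2, bounds=[1,2]
  i=1: D_i=min(2*3^1,210)=6, bounds=[3,6]
  i=2: D_i=min(2*3^2,210)=18, bounds=[9,18]
  i=3: D_i=min(2*3^3,210)=54, bounds=[27,54]
  i=4: D_i=min(2*3^4,210)=162, bounds=[81,162]
  i=5: D_i=min(2*3^5,210)=210, bounds=[105,210]
  i=6: D_i=min(2*3^6,210)=210, bounds=[105,210]
  i=7: D_i=min(2*3^7,210)=210, bounds=[105,210]
  i=8: D_i=min(2*3^8,210)=210, bounds=[105,210]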